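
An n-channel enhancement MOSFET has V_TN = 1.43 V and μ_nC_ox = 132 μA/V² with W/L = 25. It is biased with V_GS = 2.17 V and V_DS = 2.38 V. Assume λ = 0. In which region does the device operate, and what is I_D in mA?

Saturation; I_D = 0.904 mA

k_n = μ_nC_ox · (W/L) = 3.3 mA/V².
V_ov = V_GS − V_TN = 2.17 − 1.43 = 0.74 V.
Since V_DS = 2.38 V ≥ V_ov = 0.74 V, the device is in saturation.
I_D = ½ k_n V_ov² = 0.5 × 3.3 × 0.74² = 0.904 mA.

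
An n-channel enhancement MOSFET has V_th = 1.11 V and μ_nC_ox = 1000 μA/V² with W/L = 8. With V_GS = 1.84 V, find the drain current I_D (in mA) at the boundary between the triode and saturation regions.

At the boundary V_DS = V_ov = V_GS − V_th = 1.84 − 1.11 = 0.73 V.
k_n = μ_nC_ox · (W/L) = 8 mA/V².
I_D = ½ k_n V_ov² = 0.5 × 8 × 0.73² = 2.13 mA.

I_D = 2.13 mA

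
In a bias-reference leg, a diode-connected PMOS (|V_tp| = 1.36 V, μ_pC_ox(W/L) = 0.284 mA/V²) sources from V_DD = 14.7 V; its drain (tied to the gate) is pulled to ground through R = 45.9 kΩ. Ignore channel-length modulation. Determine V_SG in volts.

With gate tied to drain, V_SG = V_SD ≥ V_SG − |V_tp|, so the device is in saturation.
KCL at the drain: ½ k_p (V_SG − |V_tp|)² = (V_DD − V_SG)/R.
Let x = V_SG − 1.36. Then 6.52 x² + x − 13.34 = 0, giving x = 1.36 V (positive root), so V_SG = 2.72 V.
I_D = (V_DD − V_SG)/R = (14.7 − 2.72) / 45.9 = 0.261 mA.

V_SG = 2.72 V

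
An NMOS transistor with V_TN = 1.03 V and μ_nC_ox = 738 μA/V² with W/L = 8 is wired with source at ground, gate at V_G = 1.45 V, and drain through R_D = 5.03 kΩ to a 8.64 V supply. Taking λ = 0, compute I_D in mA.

V_GS = V_G = 1.45 V, so V_ov = 1.45 − 1.03 = 0.42 V.
k_n = μ_nC_ox · (W/L) = 5.904 mA/V².
Assume saturation: I_D = ½ k_n V_ov² = 0.5 × 5.904 × 0.42² = 0.521 mA, giving V_DS = V_DD − I_D R_D = 8.64 − 0.521 × 5.03 = 6.02 V.
V_DS = 6.02 V ≥ V_ov = 0.42 V, confirming saturation.

I_D = 0.521 mA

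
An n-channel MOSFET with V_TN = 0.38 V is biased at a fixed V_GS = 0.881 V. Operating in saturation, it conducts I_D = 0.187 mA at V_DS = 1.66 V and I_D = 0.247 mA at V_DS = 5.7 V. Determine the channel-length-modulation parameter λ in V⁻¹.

With V_GS fixed, I_D ∝ (1 + λ V_DS) in saturation, so I_D2/I_D1 = (1 + λ V_DS2)/(1 + λ V_DS1).
0.247/0.187 = 1.321 = (1 + 5.7 λ)/(1 + 1.66 λ).
Solving: λ (I_D1 V_DS2 − I_D2 V_DS1) = I_D2 − I_D1, so λ = (0.247 − 0.187) / (0.187 × 5.7 − 0.247 × 1.66) = 0.06 / 0.656 = 0.0915 V⁻¹.

λ = 0.0915 V⁻¹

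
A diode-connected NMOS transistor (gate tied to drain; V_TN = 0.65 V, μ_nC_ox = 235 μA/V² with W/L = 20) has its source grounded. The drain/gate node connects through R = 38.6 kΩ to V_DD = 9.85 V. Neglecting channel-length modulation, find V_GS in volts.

With gate tied to drain, V_GS = V_DS ≥ V_GS − V_TN, so the device is in saturation.
k_n = μ_nC_ox · (W/L) = 4.7 mA/V².
KCL at the drain: ½ k_n (V_GS − V_TN)² = (V_DD − V_GS)/R.
Let x = V_GS − 0.65. Then 90.7 x² + x − 9.2 = 0, giving x = 0.313 V (positive root), so V_GS = 0.963 V.
I_D = (V_DD − V_GS)/R = (9.85 − 0.963) / 38.6 = 0.23 mA.

V_GS = 0.963 V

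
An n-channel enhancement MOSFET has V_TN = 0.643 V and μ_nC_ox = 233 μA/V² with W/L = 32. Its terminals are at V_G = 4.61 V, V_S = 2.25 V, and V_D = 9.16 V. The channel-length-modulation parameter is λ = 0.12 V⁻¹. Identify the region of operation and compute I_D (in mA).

Saturation; I_D = 20.1 mA

V_GS = V_G − V_S = 4.61 − 2.25 = 2.36 V; V_DS = V_D − V_S = 9.16 − 2.25 = 6.91 V.
k_n = μ_nC_ox · (W/L) = 7.456 mA/V².
V_ov = V_GS − V_TN = 2.36 − 0.643 = 1.72 V.
Since V_DS = 6.91 V ≥ V_ov = 1.72 V, the device is in saturation.
I_D = ½ k_n V_ov² (1 + λ V_DS) = 0.5 × 7.456 × 1.72² × (1 + 0.12 × 6.91) = 20.1 mA.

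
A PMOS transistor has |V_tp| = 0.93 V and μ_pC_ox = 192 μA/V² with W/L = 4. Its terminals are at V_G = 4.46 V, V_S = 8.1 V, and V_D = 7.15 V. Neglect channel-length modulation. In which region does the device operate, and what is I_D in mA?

V_SG = V_S − V_G = 8.1 − 4.46 = 3.64 V; V_SD = V_S − V_D = 8.1 − 7.15 = 0.95 V.
k_p = μ_pC_ox · (W/L) = 0.768 mA/V².
V_ov = V_SG − |V_tp| = 3.64 − 0.93 = 2.71 V.
Since V_SD = 0.95 V < V_ov = 2.71 V, the device is in the triode region.
I_D = k_p [V_ov · V_SD − ½ V_SD²] = 0.768 × [2.71 × 0.95 − 0.5 × 0.95²] = 1.63 mA.

Triode; I_D = 1.63 mA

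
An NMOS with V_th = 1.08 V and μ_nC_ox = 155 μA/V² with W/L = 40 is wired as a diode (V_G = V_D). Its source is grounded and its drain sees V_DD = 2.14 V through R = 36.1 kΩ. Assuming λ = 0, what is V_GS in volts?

V_GS = 1.17 V

With gate tied to drain, V_GS = V_DS ≥ V_GS − V_th, so the device is in saturation.
k_n = μ_nC_ox · (W/L) = 6.2 mA/V².
KCL at the drain: ½ k_n (V_GS − V_th)² = (V_DD − V_GS)/R.
Let x = V_GS − 1.08. Then 112 x² + x − 1.06 = 0, giving x = 0.093 V (positive root), so V_GS = 1.17 V.
I_D = (V_DD − V_GS)/R = (2.14 − 1.17) / 36.1 = 0.0268 mA.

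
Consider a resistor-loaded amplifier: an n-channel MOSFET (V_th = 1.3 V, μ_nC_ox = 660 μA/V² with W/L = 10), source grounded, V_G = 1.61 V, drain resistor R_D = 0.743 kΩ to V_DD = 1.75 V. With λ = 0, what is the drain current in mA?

V_GS = V_G = 1.61 V, so V_ov = 1.61 − 1.3 = 0.31 V.
k_n = μ_nC_ox · (W/L) = 6.6 mA/V².
Assume saturation: I_D = ½ k_n V_ov² = 0.5 × 6.6 × 0.31² = 0.317 mA, giving V_DS = V_DD − I_D R_D = 1.75 − 0.317 × 0.743 = 1.51 V.
V_DS = 1.51 V ≥ V_ov = 0.31 V, confirming saturation.

I_D = 0.317 mA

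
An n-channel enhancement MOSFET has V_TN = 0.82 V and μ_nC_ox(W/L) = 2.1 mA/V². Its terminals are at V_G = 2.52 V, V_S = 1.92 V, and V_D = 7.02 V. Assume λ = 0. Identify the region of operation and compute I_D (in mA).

Cutoff; I_D = 0 mA

V_GS = V_G − V_S = 2.52 − 1.92 = 0.6 V; V_DS = V_D − V_S = 7.02 − 1.92 = 5.1 V.
V_GS = 0.6 V < V_TN = 0.82 V, so the transistor is in cutoff.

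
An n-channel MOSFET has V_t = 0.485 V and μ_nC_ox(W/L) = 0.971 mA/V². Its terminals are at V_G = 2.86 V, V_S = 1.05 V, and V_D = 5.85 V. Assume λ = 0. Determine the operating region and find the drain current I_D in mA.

Saturation; I_D = 0.852 mA

V_GS = V_G − V_S = 2.86 − 1.05 = 1.81 V; V_DS = V_D − V_S = 5.85 − 1.05 = 4.8 V.
V_ov = V_GS − V_t = 1.81 − 0.485 = 1.32 V.
Since V_DS = 4.8 V ≥ V_ov = 1.32 V, the device is in saturation.
I_D = ½ k_n V_ov² = 0.5 × 0.971 × 1.32² = 0.852 mA.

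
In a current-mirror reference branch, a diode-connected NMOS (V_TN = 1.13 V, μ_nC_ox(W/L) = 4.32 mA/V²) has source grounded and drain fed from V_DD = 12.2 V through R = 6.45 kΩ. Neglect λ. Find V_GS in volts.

V_GS = 1.99 V

With gate tied to drain, V_GS = V_DS ≥ V_GS − V_TN, so the device is in saturation.
KCL at the drain: ½ k_n (V_GS − V_TN)² = (V_DD − V_GS)/R.
Let x = V_GS − 1.13. Then 13.9 x² + x − 11.07 = 0, giving x = 0.856 V (positive root), so V_GS = 1.99 V.
I_D = (V_DD − V_GS)/R = (12.2 − 1.99) / 6.45 = 1.58 mA.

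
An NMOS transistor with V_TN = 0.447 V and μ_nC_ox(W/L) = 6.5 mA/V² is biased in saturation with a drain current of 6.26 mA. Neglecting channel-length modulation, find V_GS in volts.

In saturation I_D = ½ k_n (V_GS − V_TN)², so V_GS − V_TN = √(2 I_D / k_n) = √(2 × 6.26 / 6.5) = 1.39 V.
V_GS = 0.447 + 1.39 = 1.83 V.

V_GS = 1.83 V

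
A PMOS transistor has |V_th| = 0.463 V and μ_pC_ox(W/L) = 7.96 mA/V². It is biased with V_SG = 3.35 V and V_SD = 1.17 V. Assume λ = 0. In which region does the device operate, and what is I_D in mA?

V_ov = V_SG − |V_th| = 3.35 − 0.463 = 2.89 V.
Since V_SD = 1.17 V < V_ov = 2.89 V, the device is in the triode region.
I_D = k_p [V_ov · V_SD − ½ V_SD²] = 7.96 × [2.89 × 1.17 − 0.5 × 1.17²] = 21.4 mA.

Triode; I_D = 21.4 mA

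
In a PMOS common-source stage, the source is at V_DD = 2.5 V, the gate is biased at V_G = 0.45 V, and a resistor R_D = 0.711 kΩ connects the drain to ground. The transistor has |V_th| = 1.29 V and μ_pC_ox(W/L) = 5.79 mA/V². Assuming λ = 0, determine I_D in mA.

I_D = 1.67 mA

V_SG = V_DD − V_G = 2.5 − 0.45 = 2.05 V, so V_ov = 2.05 − 1.29 = 0.76 V.
Assume saturation: I_D = ½ k_p V_ov² = 0.5 × 5.79 × 0.76² = 1.67 mA, giving V_SD = V_DD − I_D R_D = 2.5 − 1.67 × 0.711 = 1.31 V.
V_SD = 1.31 V ≥ V_ov = 0.76 V, confirming saturation.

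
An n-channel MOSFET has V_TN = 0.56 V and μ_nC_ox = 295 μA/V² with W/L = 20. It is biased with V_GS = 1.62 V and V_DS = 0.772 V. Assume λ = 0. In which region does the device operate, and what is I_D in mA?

Triode; I_D = 3.07 mA

k_n = μ_nC_ox · (W/L) = 5.9 mA/V².
V_ov = V_GS − V_TN = 1.62 − 0.56 = 1.06 V.
Since V_DS = 0.772 V < V_ov = 1.06 V, the device is in the triode region.
I_D = k_n [V_ov · V_DS − ½ V_DS²] = 5.9 × [1.06 × 0.772 − 0.5 × 0.772²] = 3.07 mA.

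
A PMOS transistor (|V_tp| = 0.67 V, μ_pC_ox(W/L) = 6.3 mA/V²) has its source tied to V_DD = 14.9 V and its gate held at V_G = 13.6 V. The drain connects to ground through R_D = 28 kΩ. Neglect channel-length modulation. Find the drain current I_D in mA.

V_SG = V_DD − V_G = 14.9 − 13.6 = 1.3 V, so V_ov = 1.3 − 0.67 = 0.63 V.
Assume saturation: I_D = ½ k_p V_ov² = 0.5 × 6.3 × 0.63² = 1.25 mA, giving V_SD = V_DD − I_D R_D = 14.9 − 1.25 × 28 = -20.1 V.
But -20.1 V < V_ov = 0.63 V, so the device is actually in triode.
In triode I_D = k_p[V_ov V_SD − ½ V_SD²] and I_D = (V_DD − V_SD)/R_D. Equating: 88.2 V_SD² − 112.1 V_SD + 14.9 = 0, giving V_SD = 0.151 V (the root below V_ov).
I_D = (14.9 − 0.151) / 28 = 0.527 mA.

I_D = 0.527 mA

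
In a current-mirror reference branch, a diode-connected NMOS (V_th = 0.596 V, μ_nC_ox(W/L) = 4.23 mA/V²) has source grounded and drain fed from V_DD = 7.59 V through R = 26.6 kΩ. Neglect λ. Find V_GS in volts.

With gate tied to drain, V_GS = V_DS ≥ V_GS − V_th, so the device is in saturation.
KCL at the drain: ½ k_n (V_GS − V_th)² = (V_DD − V_GS)/R.
Let x = V_GS − 0.596. Then 56.3 x² + x − 6.994 = 0, giving x = 0.344 V (positive root), so V_GS = 0.94 V.
I_D = (V_DD − V_GS)/R = (7.59 − 0.94) / 26.6 = 0.25 mA.

V_GS = 0.940 V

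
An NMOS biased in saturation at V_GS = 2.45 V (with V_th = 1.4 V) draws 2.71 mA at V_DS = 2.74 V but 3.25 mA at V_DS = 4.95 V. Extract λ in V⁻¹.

With V_GS fixed, I_D ∝ (1 + λ V_DS) in saturation, so I_D2/I_D1 = (1 + λ V_DS2)/(1 + λ V_DS1).
3.25/2.71 = 1.199 = (1 + 4.95 λ)/(1 + 2.74 λ).
Solving: λ (I_D1 V_DS2 − I_D2 V_DS1) = I_D2 − I_D1, so λ = (3.25 − 2.71) / (2.71 × 4.95 − 3.25 × 2.74) = 0.54 / 4.51 = 0.12 V⁻¹.

λ = 0.120 V⁻¹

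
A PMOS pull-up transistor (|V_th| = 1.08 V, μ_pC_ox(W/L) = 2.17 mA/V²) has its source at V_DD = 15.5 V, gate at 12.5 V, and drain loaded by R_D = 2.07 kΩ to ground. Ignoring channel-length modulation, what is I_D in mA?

V_SG = V_DD − V_G = 15.5 − 12.5 = 3 V, so V_ov = 3 − 1.08 = 1.92 V.
Assume saturation: I_D = ½ k_p V_ov² = 0.5 × 2.17 × 1.92² = 4 mA, giving V_SD = V_DD − I_D R_D = 15.5 − 4 × 2.07 = 7.22 V.
V_SD = 7.22 V ≥ V_ov = 1.92 V, confirming saturation.

I_D = 4.00 mA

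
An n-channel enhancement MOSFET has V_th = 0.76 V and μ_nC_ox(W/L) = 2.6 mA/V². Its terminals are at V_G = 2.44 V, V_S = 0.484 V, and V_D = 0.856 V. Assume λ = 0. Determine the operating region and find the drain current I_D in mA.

Triode; I_D = 0.977 mA

V_GS = V_G − V_S = 2.44 − 0.484 = 1.96 V; V_DS = V_D − V_S = 0.856 − 0.484 = 0.372 V.
V_ov = V_GS − V_th = 1.96 − 0.76 = 1.2 V.
Since V_DS = 0.372 V < V_ov = 1.2 V, the device is in the triode region.
I_D = k_n [V_ov · V_DS − ½ V_DS²] = 2.6 × [1.2 × 0.372 − 0.5 × 0.372²] = 0.977 mA.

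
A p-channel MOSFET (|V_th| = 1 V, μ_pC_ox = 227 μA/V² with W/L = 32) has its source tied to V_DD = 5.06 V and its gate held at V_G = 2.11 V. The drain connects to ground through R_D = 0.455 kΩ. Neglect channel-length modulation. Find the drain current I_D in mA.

V_SG = V_DD − V_G = 5.06 − 2.11 = 2.95 V, so V_ov = 2.95 − 1 = 1.95 V.
k_p = μ_pC_ox · (W/L) = 7.264 mA/V².
Assume saturation: I_D = ½ k_p V_ov² = 0.5 × 7.264 × 1.95² = 13.8 mA, giving V_SD = V_DD − I_D R_D = 5.06 − 13.8 × 0.455 = -1.22 V.
But -1.22 V < V_ov = 1.95 V, so the device is actually in triode.
In triode I_D = k_p[V_ov V_SD − ½ V_SD²] and I_D = (V_DD − V_SD)/R_D. Equating: 1.65 V_SD² − 7.445 V_SD + 5.06 = 0, giving V_SD = 0.834 V (the root below V_ov).
I_D = (5.06 − 0.834) / 0.455 = 9.29 mA.

I_D = 9.29 mA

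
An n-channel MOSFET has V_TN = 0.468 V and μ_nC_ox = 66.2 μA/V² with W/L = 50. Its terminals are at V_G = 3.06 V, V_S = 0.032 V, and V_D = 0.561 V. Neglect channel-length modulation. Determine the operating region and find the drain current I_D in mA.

Triode; I_D = 4.02 mA

V_GS = V_G − V_S = 3.06 − 0.032 = 3.03 V; V_DS = V_D − V_S = 0.561 − 0.032 = 0.529 V.
k_n = μ_nC_ox · (W/L) = 3.31 mA/V².
V_ov = V_GS − V_TN = 3.03 − 0.468 = 2.56 V.
Since V_DS = 0.529 V < V_ov = 2.56 V, the device is in the triode region.
I_D = k_n [V_ov · V_DS − ½ V_DS²] = 3.31 × [2.56 × 0.529 − 0.5 × 0.529²] = 4.02 mA.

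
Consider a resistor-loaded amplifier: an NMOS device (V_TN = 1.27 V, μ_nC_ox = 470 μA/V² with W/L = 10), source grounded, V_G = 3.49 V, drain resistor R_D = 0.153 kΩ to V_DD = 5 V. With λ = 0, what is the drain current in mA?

V_GS = V_G = 3.49 V, so V_ov = 3.49 − 1.27 = 2.22 V.
k_n = μ_nC_ox · (W/L) = 4.7 mA/V².
Assume saturation: I_D = ½ k_n V_ov² = 0.5 × 4.7 × 2.22² = 11.6 mA, giving V_DS = V_DD − I_D R_D = 5 − 11.6 × 0.153 = 3.23 V.
V_DS = 3.23 V ≥ V_ov = 2.22 V, confirming saturation.

I_D = 11.6 mA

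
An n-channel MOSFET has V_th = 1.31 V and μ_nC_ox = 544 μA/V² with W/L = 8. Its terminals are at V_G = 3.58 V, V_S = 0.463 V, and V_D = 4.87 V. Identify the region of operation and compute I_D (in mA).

Saturation; I_D = 7.11 mA

V_GS = V_G − V_S = 3.58 − 0.463 = 3.12 V; V_DS = V_D − V_S = 4.87 − 0.463 = 4.41 V.
k_n = μ_nC_ox · (W/L) = 4.352 mA/V².
V_ov = V_GS − V_th = 3.12 − 1.31 = 1.81 V.
Since V_DS = 4.41 V ≥ V_ov = 1.81 V, the device is in saturation.
I_D = ½ k_n V_ov² = 0.5 × 4.352 × 1.81² = 7.11 mA.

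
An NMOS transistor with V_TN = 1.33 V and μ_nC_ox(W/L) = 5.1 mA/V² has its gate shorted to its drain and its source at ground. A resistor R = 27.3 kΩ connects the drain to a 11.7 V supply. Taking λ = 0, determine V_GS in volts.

With gate tied to drain, V_GS = V_DS ≥ V_GS − V_TN, so the device is in saturation.
KCL at the drain: ½ k_n (V_GS − V_TN)² = (V_DD − V_GS)/R.
Let x = V_GS − 1.33. Then 69.6 x² + x − 10.37 = 0, giving x = 0.379 V (positive root), so V_GS = 1.71 V.
I_D = (V_DD − V_GS)/R = (11.7 − 1.71) / 27.3 = 0.366 mA.

V_GS = 1.71 V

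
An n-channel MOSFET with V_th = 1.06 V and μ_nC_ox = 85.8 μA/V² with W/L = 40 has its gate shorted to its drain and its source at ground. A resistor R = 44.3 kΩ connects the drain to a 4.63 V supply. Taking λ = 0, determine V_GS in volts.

V_GS = 1.27 V

With gate tied to drain, V_GS = V_DS ≥ V_GS − V_th, so the device is in saturation.
k_n = μ_nC_ox · (W/L) = 3.432 mA/V².
KCL at the drain: ½ k_n (V_GS − V_th)² = (V_DD − V_GS)/R.
Let x = V_GS − 1.06. Then 76 x² + x − 3.57 = 0, giving x = 0.21 V (positive root), so V_GS = 1.27 V.
I_D = (V_DD − V_GS)/R = (4.63 − 1.27) / 44.3 = 0.0758 mA.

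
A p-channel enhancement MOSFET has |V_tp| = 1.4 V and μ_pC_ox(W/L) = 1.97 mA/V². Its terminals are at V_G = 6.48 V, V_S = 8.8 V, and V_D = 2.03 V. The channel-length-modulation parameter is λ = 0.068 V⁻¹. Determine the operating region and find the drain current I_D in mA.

Saturation; I_D = 1.22 mA

V_SG = V_S − V_G = 8.8 − 6.48 = 2.32 V; V_SD = V_S − V_D = 8.8 − 2.03 = 6.77 V.
V_ov = V_SG − |V_tp| = 2.32 − 1.4 = 0.92 V.
Since V_SD = 6.77 V ≥ V_ov = 0.92 V, the device is in saturation.
I_D = ½ k_p V_ov² (1 + λ V_SD) = 0.5 × 1.97 × 0.92² × (1 + 0.068 × 6.77) = 1.22 mA.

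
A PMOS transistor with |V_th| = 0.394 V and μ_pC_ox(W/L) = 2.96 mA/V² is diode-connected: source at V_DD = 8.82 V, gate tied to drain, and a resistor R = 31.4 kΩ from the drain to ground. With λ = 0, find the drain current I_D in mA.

With gate tied to drain, V_SG = V_SD ≥ V_SG − |V_th|, so the device is in saturation.
KCL at the drain: ½ k_p (V_SG − |V_th|)² = (V_DD − V_SG)/R.
Let x = V_SG − 0.394. Then 46.5 x² + x − 8.426 = 0, giving x = 0.415 V (positive root), so V_SG = 0.809 V.
I_D = (V_DD − V_SG)/R = (8.82 − 0.809) / 31.4 = 0.255 mA.

I_D = 0.255 mA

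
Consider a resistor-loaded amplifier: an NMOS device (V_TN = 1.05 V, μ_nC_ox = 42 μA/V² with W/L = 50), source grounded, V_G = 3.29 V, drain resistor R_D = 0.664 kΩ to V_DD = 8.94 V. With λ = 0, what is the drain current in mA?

I_D = 5.27 mA

V_GS = V_G = 3.29 V, so V_ov = 3.29 − 1.05 = 2.24 V.
k_n = μ_nC_ox · (W/L) = 2.1 mA/V².
Assume saturation: I_D = ½ k_n V_ov² = 0.5 × 2.1 × 2.24² = 5.27 mA, giving V_DS = V_DD − I_D R_D = 8.94 − 5.27 × 0.664 = 5.44 V.
V_DS = 5.44 V ≥ V_ov = 2.24 V, confirming saturation.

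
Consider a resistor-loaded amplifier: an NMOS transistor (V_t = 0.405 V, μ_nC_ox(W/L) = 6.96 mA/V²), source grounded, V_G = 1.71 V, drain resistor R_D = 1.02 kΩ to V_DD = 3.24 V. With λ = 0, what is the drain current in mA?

I_D = 2.82 mA

V_GS = V_G = 1.71 V, so V_ov = 1.71 − 0.405 = 1.3 V.
Assume saturation: I_D = ½ k_n V_ov² = 0.5 × 6.96 × 1.3² = 5.93 mA, giving V_DS = V_DD − I_D R_D = 3.24 − 5.93 × 1.02 = -2.81 V.
But -2.81 V < V_ov = 1.3 V, so the device is actually in triode.
In triode I_D = k_n[V_ov V_DS − ½ V_DS²] and I_D = (V_DD − V_DS)/R_D. Equating: 3.55 V_DS² − 10.26 V_DS + 3.24 = 0, giving V_DS = 0.361 V (the root below V_ov).
I_D = (3.24 − 0.361) / 1.02 = 2.82 mA.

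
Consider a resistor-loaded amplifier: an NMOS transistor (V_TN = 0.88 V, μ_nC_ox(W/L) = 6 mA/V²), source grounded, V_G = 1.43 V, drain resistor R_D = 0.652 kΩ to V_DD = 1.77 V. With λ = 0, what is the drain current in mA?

I_D = 0.907 mA

V_GS = V_G = 1.43 V, so V_ov = 1.43 − 0.88 = 0.55 V.
Assume saturation: I_D = ½ k_n V_ov² = 0.5 × 6 × 0.55² = 0.907 mA, giving V_DS = V_DD − I_D R_D = 1.77 − 0.907 × 0.652 = 1.18 V.
V_DS = 1.18 V ≥ V_ov = 0.55 V, confirming saturation.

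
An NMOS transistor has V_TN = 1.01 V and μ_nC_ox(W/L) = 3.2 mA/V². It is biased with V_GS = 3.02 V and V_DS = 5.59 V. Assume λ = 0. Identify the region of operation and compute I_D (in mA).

V_ov = V_GS − V_TN = 3.02 − 1.01 = 2.01 V.
Since V_DS = 5.59 V ≥ V_ov = 2.01 V, the device is in saturation.
I_D = ½ k_n V_ov² = 0.5 × 3.2 × 2.01² = 6.46 mA.

Saturation; I_D = 6.46 mA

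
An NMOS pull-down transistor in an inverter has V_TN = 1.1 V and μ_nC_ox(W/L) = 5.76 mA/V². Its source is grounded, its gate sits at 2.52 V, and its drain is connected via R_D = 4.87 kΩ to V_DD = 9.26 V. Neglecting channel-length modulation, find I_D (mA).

I_D = 1.85 mA

V_GS = V_G = 2.52 V, so V_ov = 2.52 − 1.1 = 1.42 V.
Assume saturation: I_D = ½ k_n V_ov² = 0.5 × 5.76 × 1.42² = 5.81 mA, giving V_DS = V_DD − I_D R_D = 9.26 − 5.81 × 4.87 = -19 V.
But -19 V < V_ov = 1.42 V, so the device is actually in triode.
In triode I_D = k_n[V_ov V_DS − ½ V_DS²] and I_D = (V_DD − V_DS)/R_D. Equating: 14 V_DS² − 40.83 V_DS + 9.26 = 0, giving V_DS = 0.248 V (the root below V_ov).
I_D = (9.26 − 0.248) / 4.87 = 1.85 mA.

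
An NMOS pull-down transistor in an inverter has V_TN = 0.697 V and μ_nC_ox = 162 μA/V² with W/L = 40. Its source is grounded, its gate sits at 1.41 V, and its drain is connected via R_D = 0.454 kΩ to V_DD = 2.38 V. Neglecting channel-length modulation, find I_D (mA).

V_GS = V_G = 1.41 V, so V_ov = 1.41 − 0.697 = 0.713 V.
k_n = μ_nC_ox · (W/L) = 6.48 mA/V².
Assume saturation: I_D = ½ k_n V_ov² = 0.5 × 6.48 × 0.713² = 1.65 mA, giving V_DS = V_DD − I_D R_D = 2.38 − 1.65 × 0.454 = 1.63 V.
V_DS = 1.63 V ≥ V_ov = 0.713 V, confirming saturation.

I_D = 1.65 mA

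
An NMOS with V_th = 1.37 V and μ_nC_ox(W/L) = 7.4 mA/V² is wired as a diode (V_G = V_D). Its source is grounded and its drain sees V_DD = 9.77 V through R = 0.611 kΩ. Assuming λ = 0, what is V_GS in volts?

With gate tied to drain, V_GS = V_DS ≥ V_GS − V_th, so the device is in saturation.
KCL at the drain: ½ k_n (V_GS − V_th)² = (V_DD − V_GS)/R.
Let x = V_GS − 1.37. Then 2.26 x² + x − 8.4 = 0, giving x = 1.72 V (positive root), so V_GS = 3.09 V.
I_D = (V_DD − V_GS)/R = (9.77 − 3.09) / 0.611 = 10.9 mA.

V_GS = 3.09 V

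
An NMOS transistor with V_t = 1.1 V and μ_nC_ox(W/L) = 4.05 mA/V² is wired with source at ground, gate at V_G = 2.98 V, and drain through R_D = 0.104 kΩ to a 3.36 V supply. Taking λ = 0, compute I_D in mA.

I_D = 7.16 mA

V_GS = V_G = 2.98 V, so V_ov = 2.98 − 1.1 = 1.88 V.
Assume saturation: I_D = ½ k_n V_ov² = 0.5 × 4.05 × 1.88² = 7.16 mA, giving V_DS = V_DD − I_D R_D = 3.36 − 7.16 × 0.104 = 2.62 V.
V_DS = 2.62 V ≥ V_ov = 1.88 V, confirming saturation.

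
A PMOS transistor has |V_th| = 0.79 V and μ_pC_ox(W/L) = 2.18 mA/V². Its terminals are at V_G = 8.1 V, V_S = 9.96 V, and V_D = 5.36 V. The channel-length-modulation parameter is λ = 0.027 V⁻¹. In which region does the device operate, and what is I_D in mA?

V_SG = V_S − V_G = 9.96 − 8.1 = 1.86 V; V_SD = V_S − V_D = 9.96 − 5.36 = 4.6 V.
V_ov = V_SG − |V_th| = 1.86 − 0.79 = 1.07 V.
Since V_SD = 4.6 V ≥ V_ov = 1.07 V, the device is in saturation.
I_D = ½ k_p V_ov² (1 + λ V_SD) = 0.5 × 2.18 × 1.07² × (1 + 0.027 × 4.6) = 1.4 mA.

Saturation; I_D = 1.40 mA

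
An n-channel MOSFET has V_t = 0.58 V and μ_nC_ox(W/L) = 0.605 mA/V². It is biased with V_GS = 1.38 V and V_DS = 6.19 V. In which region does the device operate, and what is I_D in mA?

V_ov = V_GS − V_t = 1.38 − 0.58 = 0.8 V.
Since V_DS = 6.19 V ≥ V_ov = 0.8 V, the device is in saturation.
I_D = ½ k_n V_ov² = 0.5 × 0.605 × 0.8² = 0.194 mA.

Saturation; I_D = 0.194 mA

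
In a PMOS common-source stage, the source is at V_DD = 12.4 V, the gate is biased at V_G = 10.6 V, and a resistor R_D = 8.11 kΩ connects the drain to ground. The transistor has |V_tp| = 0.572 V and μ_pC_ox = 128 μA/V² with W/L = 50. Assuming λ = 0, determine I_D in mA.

I_D = 1.50 mA

V_SG = V_DD − V_G = 12.4 − 10.6 = 1.8 V, so V_ov = 1.8 − 0.572 = 1.23 V.
k_p = μ_pC_ox · (W/L) = 6.4 mA/V².
Assume saturation: I_D = ½ k_p V_ov² = 0.5 × 6.4 × 1.23² = 4.83 mA, giving V_SD = V_DD − I_D R_D = 12.4 − 4.83 × 8.11 = -26.7 V.
But -26.7 V < V_ov = 1.23 V, so the device is actually in triode.
In triode I_D = k_p[V_ov V_SD − ½ V_SD²] and I_D = (V_DD − V_SD)/R_D. Equating: 26 V_SD² − 64.74 V_SD + 12.4 = 0, giving V_SD = 0.209 V (the root below V_ov).
I_D = (12.4 − 0.209) / 8.11 = 1.5 mA.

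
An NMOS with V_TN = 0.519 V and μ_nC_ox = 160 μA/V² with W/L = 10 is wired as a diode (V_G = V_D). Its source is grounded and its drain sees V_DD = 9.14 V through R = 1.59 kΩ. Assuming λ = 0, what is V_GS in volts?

With gate tied to drain, V_GS = V_DS ≥ V_GS − V_TN, so the device is in saturation.
k_n = μ_nC_ox · (W/L) = 1.6 mA/V².
KCL at the drain: ½ k_n (V_GS − V_TN)² = (V_DD − V_GS)/R.
Let x = V_GS − 0.519. Then 1.27 x² + x − 8.621 = 0, giving x = 2.24 V (positive root), so V_GS = 2.76 V.
I_D = (V_DD − V_GS)/R = (9.14 − 2.76) / 1.59 = 4.01 mA.

V_GS = 2.76 V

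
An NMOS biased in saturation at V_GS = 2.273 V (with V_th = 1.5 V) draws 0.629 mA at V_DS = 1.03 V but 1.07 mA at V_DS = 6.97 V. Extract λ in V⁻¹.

With V_GS fixed, I_D ∝ (1 + λ V_DS) in saturation, so I_D2/I_D1 = (1 + λ V_DS2)/(1 + λ V_DS1).
1.07/0.629 = 1.701 = (1 + 6.97 λ)/(1 + 1.03 λ).
Solving: λ (I_D1 V_DS2 − I_D2 V_DS1) = I_D2 − I_D1, so λ = (1.07 − 0.629) / (0.629 × 6.97 − 1.07 × 1.03) = 0.441 / 3.28 = 0.134 V⁻¹.

λ = 0.134 V⁻¹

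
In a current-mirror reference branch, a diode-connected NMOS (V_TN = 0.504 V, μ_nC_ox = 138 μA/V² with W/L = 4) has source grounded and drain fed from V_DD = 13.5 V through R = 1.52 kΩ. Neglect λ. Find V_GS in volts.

With gate tied to drain, V_GS = V_DS ≥ V_GS − V_TN, so the device is in saturation.
k_n = μ_nC_ox · (W/L) = 0.552 mA/V².
KCL at the drain: ½ k_n (V_GS − V_TN)² = (V_DD − V_GS)/R.
Let x = V_GS − 0.504. Then 0.42 x² + x − 13 = 0, giving x = 4.5 V (positive root), so V_GS = 5 V.
I_D = (V_DD − V_GS)/R = (13.5 − 5) / 1.52 = 5.59 mA.

V_GS = 5.00 V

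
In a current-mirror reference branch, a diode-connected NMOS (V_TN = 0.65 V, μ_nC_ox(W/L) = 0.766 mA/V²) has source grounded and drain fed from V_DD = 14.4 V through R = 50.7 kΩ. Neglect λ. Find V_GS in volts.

With gate tied to drain, V_GS = V_DS ≥ V_GS − V_TN, so the device is in saturation.
KCL at the drain: ½ k_n (V_GS − V_TN)² = (V_DD − V_GS)/R.
Let x = V_GS − 0.65. Then 19.4 x² + x − 13.75 = 0, giving x = 0.816 V (positive root), so V_GS = 1.47 V.
I_D = (V_DD − V_GS)/R = (14.4 − 1.47) / 50.7 = 0.255 mA.

V_GS = 1.47 V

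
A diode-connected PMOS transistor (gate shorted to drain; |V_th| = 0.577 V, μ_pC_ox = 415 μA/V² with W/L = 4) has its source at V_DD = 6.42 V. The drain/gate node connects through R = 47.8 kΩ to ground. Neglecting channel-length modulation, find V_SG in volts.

With gate tied to drain, V_SG = V_SD ≥ V_SG − |V_th|, so the device is in saturation.
k_p = μ_pC_ox · (W/L) = 1.66 mA/V².
KCL at the drain: ½ k_p (V_SG − |V_th|)² = (V_DD − V_SG)/R.
Let x = V_SG − 0.577. Then 39.7 x² + x − 5.843 = 0, giving x = 0.371 V (positive root), so V_SG = 0.948 V.
I_D = (V_DD − V_SG)/R = (6.42 − 0.948) / 47.8 = 0.114 mA.

V_SG = 0.948 V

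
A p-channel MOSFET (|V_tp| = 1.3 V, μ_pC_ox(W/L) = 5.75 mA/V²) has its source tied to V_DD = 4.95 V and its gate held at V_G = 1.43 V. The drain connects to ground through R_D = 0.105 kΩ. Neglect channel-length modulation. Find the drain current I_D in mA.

V_SG = V_DD − V_G = 4.95 − 1.43 = 3.52 V, so V_ov = 3.52 − 1.3 = 2.22 V.
Assume saturation: I_D = ½ k_p V_ov² = 0.5 × 5.75 × 2.22² = 14.2 mA, giving V_SD = V_DD − I_D R_D = 4.95 − 14.2 × 0.105 = 3.46 V.
V_SD = 3.46 V ≥ V_ov = 2.22 V, confirming saturation.

I_D = 14.2 mA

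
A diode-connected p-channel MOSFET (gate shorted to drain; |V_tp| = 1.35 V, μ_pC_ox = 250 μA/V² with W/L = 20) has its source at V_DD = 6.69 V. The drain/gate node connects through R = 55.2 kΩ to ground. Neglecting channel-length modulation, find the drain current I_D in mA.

I_D = 0.0932 mA

With gate tied to drain, V_SG = V_SD ≥ V_SG − |V_tp|, so the device is in saturation.
k_p = μ_pC_ox · (W/L) = 5 mA/V².
KCL at the drain: ½ k_p (V_SG − |V_tp|)² = (V_DD − V_SG)/R.
Let x = V_SG − 1.35. Then 138 x² + x − 5.34 = 0, giving x = 0.193 V (positive root), so V_SG = 1.54 V.
I_D = (V_DD − V_SG)/R = (6.69 − 1.54) / 55.2 = 0.0932 mA.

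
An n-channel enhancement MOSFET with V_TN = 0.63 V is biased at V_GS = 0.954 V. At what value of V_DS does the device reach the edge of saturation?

The boundary between triode and saturation is V_DS = V_GS − V_TN = V_ov.
V_ov = 0.954 − 0.63 = 0.324 V.

V_DS,sat = 0.324 V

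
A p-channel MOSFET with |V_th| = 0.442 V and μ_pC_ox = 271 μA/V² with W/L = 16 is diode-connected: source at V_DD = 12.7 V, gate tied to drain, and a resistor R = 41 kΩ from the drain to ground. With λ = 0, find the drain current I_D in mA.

I_D = 0.290 mA

With gate tied to drain, V_SG = V_SD ≥ V_SG − |V_th|, so the device is in saturation.
k_p = μ_pC_ox · (W/L) = 4.336 mA/V².
KCL at the drain: ½ k_p (V_SG − |V_th|)² = (V_DD − V_SG)/R.
Let x = V_SG − 0.442. Then 88.9 x² + x − 12.26 = 0, giving x = 0.366 V (positive root), so V_SG = 0.808 V.
I_D = (V_DD − V_SG)/R = (12.7 − 0.808) / 41 = 0.29 mA.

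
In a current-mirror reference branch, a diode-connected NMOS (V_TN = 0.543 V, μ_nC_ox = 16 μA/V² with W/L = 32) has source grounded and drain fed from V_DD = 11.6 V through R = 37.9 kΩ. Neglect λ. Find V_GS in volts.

V_GS = 1.56 V

With gate tied to drain, V_GS = V_DS ≥ V_GS − V_TN, so the device is in saturation.
k_n = μ_nC_ox · (W/L) = 0.512 mA/V².
KCL at the drain: ½ k_n (V_GS − V_TN)² = (V_DD − V_GS)/R.
Let x = V_GS − 0.543. Then 9.7 x² + x − 11.06 = 0, giving x = 1.02 V (positive root), so V_GS = 1.56 V.
I_D = (V_DD − V_GS)/R = (11.6 − 1.56) / 37.9 = 0.265 mA.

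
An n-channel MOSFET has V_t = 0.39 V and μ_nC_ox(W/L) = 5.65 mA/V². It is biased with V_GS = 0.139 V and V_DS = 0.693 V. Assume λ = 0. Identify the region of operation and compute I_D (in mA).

V_GS = 0.139 V < V_t = 0.39 V, so the transistor is in cutoff.

Cutoff; I_D = 0 mA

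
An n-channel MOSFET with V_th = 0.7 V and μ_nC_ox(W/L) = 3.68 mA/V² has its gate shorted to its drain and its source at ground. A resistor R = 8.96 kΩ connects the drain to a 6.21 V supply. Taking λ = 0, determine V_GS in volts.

V_GS = 1.25 V

With gate tied to drain, V_GS = V_DS ≥ V_GS − V_th, so the device is in saturation.
KCL at the drain: ½ k_n (V_GS − V_th)² = (V_DD − V_GS)/R.
Let x = V_GS − 0.7. Then 16.5 x² + x − 5.51 = 0, giving x = 0.549 V (positive root), so V_GS = 1.25 V.
I_D = (V_DD − V_GS)/R = (6.21 − 1.25) / 8.96 = 0.554 mA.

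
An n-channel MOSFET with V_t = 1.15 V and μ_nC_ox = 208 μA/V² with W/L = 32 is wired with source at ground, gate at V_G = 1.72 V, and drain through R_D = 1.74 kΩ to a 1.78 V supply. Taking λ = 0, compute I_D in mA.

V_GS = V_G = 1.72 V, so V_ov = 1.72 − 1.15 = 0.57 V.
k_n = μ_nC_ox · (W/L) = 6.656 mA/V².
Assume saturation: I_D = ½ k_n V_ov² = 0.5 × 6.656 × 0.57² = 1.08 mA, giving V_DS = V_DD − I_D R_D = 1.78 − 1.08 × 1.74 = -0.101 V.
But -0.101 V < V_ov = 0.57 V, so the device is actually in triode.
In triode I_D = k_n[V_ov V_DS − ½ V_DS²] and I_D = (V_DD − V_DS)/R_D. Equating: 5.79 V_DS² − 7.601 V_DS + 1.78 = 0, giving V_DS = 0.305 V (the root below V_ov).
I_D = (1.78 − 0.305) / 1.74 = 0.848 mA.

I_D = 0.848 mA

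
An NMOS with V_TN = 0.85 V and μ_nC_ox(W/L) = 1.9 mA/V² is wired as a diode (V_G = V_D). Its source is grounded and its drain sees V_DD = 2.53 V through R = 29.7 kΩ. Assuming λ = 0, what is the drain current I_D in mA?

With gate tied to drain, V_GS = V_DS ≥ V_GS − V_TN, so the device is in saturation.
KCL at the drain: ½ k_n (V_GS − V_TN)² = (V_DD − V_GS)/R.
Let x = V_GS − 0.85. Then 28.2 x² + x − 1.68 = 0, giving x = 0.227 V (positive root), so V_GS = 1.08 V.
I_D = (V_DD − V_GS)/R = (2.53 − 1.08) / 29.7 = 0.0489 mA.

I_D = 0.0489 mA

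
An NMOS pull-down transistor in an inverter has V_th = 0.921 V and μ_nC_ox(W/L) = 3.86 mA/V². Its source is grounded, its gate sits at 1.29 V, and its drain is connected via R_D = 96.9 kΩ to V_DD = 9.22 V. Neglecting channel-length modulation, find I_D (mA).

I_D = 0.0944 mA

V_GS = V_G = 1.29 V, so V_ov = 1.29 − 0.921 = 0.369 V.
Assume saturation: I_D = ½ k_n V_ov² = 0.5 × 3.86 × 0.369² = 0.263 mA, giving V_DS = V_DD − I_D R_D = 9.22 − 0.263 × 96.9 = -16.2 V.
But -16.2 V < V_ov = 0.369 V, so the device is actually in triode.
In triode I_D = k_n[V_ov V_DS − ½ V_DS²] and I_D = (V_DD − V_DS)/R_D. Equating: 187 V_DS² − 139 V_DS + 9.22 = 0, giving V_DS = 0.0736 V (the root below V_ov).
I_D = (9.22 − 0.0736) / 96.9 = 0.0944 mA.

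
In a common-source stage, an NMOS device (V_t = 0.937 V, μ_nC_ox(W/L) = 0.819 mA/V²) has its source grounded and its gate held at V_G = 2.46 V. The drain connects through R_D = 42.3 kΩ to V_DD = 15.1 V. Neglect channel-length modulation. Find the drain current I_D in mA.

V_GS = V_G = 2.46 V, so V_ov = 2.46 − 0.937 = 1.52 V.
Assume saturation: I_D = ½ k_n V_ov² = 0.5 × 0.819 × 1.52² = 0.95 mA, giving V_DS = V_DD − I_D R_D = 15.1 − 0.95 × 42.3 = -25.1 V.
But -25.1 V < V_ov = 1.52 V, so the device is actually in triode.
In triode I_D = k_n[V_ov V_DS − ½ V_DS²] and I_D = (V_DD − V_DS)/R_D. Equating: 17.3 V_DS² − 53.76 V_DS + 15.1 = 0, giving V_DS = 0.312 V (the root below V_ov).
I_D = (15.1 − 0.312) / 42.3 = 0.35 mA.

I_D = 0.350 mA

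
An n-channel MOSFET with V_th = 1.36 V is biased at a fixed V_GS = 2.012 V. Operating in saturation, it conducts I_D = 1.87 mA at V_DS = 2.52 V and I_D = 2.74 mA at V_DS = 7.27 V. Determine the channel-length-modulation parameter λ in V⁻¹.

With V_GS fixed, I_D ∝ (1 + λ V_DS) in saturation, so I_D2/I_D1 = (1 + λ V_DS2)/(1 + λ V_DS1).
2.74/1.87 = 1.465 = (1 + 7.27 λ)/(1 + 2.52 λ).
Solving: λ (I_D1 V_DS2 − I_D2 V_DS1) = I_D2 − I_D1, so λ = (2.74 − 1.87) / (1.87 × 7.27 − 2.74 × 2.52) = 0.87 / 6.69 = 0.13 V⁻¹.

λ = 0.130 V⁻¹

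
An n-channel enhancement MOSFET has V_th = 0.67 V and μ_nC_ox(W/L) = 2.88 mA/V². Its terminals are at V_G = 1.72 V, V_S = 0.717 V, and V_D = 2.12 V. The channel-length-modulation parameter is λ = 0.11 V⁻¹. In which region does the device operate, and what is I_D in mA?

Saturation; I_D = 0.184 mA

V_GS = V_G − V_S = 1.72 − 0.717 = 1 V; V_DS = V_D − V_S = 2.12 − 0.717 = 1.4 V.
V_ov = V_GS − V_th = 1 − 0.67 = 0.333 V.
Since V_DS = 1.4 V ≥ V_ov = 0.333 V, the device is in saturation.
I_D = ½ k_n V_ov² (1 + λ V_DS) = 0.5 × 2.88 × 0.333² × (1 + 0.11 × 1.4) = 0.184 mA.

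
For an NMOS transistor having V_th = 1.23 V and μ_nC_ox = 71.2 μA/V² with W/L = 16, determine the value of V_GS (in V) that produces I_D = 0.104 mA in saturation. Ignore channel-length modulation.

k_n = μ_nC_ox · (W/L) = 1.139 mA/V².
In saturation I_D = ½ k_n (V_GS − V_th)², so V_GS − V_th = √(2 I_D / k_n) = √(2 × 0.104 / 1.139) = 0.427 V.
V_GS = 1.23 + 0.427 = 1.66 V.

V_GS = 1.66 V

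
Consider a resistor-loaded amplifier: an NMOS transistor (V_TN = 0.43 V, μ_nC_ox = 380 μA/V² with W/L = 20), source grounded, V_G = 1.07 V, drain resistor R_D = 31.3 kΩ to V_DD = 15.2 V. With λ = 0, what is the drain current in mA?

V_GS = V_G = 1.07 V, so V_ov = 1.07 − 0.43 = 0.64 V.
k_n = μ_nC_ox · (W/L) = 7.6 mA/V².
Assume saturation: I_D = ½ k_n V_ov² = 0.5 × 7.6 × 0.64² = 1.56 mA, giving V_DS = V_DD − I_D R_D = 15.2 − 1.56 × 31.3 = -33.5 V.
But -33.5 V < V_ov = 0.64 V, so the device is actually in triode.
In triode I_D = k_n[V_ov V_DS − ½ V_DS²] and I_D = (V_DD − V_DS)/R_D. Equating: 119 V_DS² − 153.2 V_DS + 15.2 = 0, giving V_DS = 0.108 V (the root below V_ov).
I_D = (15.2 − 0.108) / 31.3 = 0.482 mA.

I_D = 0.482 mA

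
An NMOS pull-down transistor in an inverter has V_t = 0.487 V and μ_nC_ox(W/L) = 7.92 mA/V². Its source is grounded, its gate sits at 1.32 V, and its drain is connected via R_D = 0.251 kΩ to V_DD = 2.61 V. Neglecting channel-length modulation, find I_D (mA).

I_D = 2.75 mA

V_GS = V_G = 1.32 V, so V_ov = 1.32 − 0.487 = 0.833 V.
Assume saturation: I_D = ½ k_n V_ov² = 0.5 × 7.92 × 0.833² = 2.75 mA, giving V_DS = V_DD − I_D R_D = 2.61 − 2.75 × 0.251 = 1.92 V.
V_DS = 1.92 V ≥ V_ov = 0.833 V, confirming saturation.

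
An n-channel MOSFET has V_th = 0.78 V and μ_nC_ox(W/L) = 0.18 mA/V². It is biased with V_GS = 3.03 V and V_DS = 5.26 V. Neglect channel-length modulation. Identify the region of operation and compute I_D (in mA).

V_ov = V_GS − V_th = 3.03 − 0.78 = 2.25 V.
Since V_DS = 5.26 V ≥ V_ov = 2.25 V, the device is in saturation.
I_D = ½ k_n V_ov² = 0.5 × 0.18 × 2.25² = 0.456 mA.

Saturation; I_D = 0.456 mA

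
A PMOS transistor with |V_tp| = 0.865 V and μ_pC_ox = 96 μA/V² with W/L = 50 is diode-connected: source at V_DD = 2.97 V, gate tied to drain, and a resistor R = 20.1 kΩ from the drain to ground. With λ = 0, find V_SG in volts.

With gate tied to drain, V_SG = V_SD ≥ V_SG − |V_tp|, so the device is in saturation.
k_p = μ_pC_ox · (W/L) = 4.8 mA/V².
KCL at the drain: ½ k_p (V_SG − |V_tp|)² = (V_DD − V_SG)/R.
Let x = V_SG − 0.865. Then 48.2 x² + x − 2.105 = 0, giving x = 0.199 V (positive root), so V_SG = 1.06 V.
I_D = (V_DD − V_SG)/R = (2.97 − 1.06) / 20.1 = 0.0948 mA.

V_SG = 1.06 V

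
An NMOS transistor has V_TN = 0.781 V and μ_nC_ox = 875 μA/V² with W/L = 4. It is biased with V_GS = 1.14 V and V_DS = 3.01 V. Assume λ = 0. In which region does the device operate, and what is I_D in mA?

Saturation; I_D = 0.226 mA

k_n = μ_nC_ox · (W/L) = 3.5 mA/V².
V_ov = V_GS − V_TN = 1.14 − 0.781 = 0.359 V.
Since V_DS = 3.01 V ≥ V_ov = 0.359 V, the device is in saturation.
I_D = ½ k_n V_ov² = 0.5 × 3.5 × 0.359² = 0.226 mA.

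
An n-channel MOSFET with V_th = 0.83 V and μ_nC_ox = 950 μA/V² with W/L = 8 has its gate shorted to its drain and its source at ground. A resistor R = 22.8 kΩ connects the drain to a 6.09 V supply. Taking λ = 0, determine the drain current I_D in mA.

I_D = 0.220 mA

With gate tied to drain, V_GS = V_DS ≥ V_GS − V_th, so the device is in saturation.
k_n = μ_nC_ox · (W/L) = 7.6 mA/V².
KCL at the drain: ½ k_n (V_GS − V_th)² = (V_DD − V_GS)/R.
Let x = V_GS − 0.83. Then 86.6 x² + x − 5.26 = 0, giving x = 0.241 V (positive root), so V_GS = 1.07 V.
I_D = (V_DD − V_GS)/R = (6.09 − 1.07) / 22.8 = 0.22 mA.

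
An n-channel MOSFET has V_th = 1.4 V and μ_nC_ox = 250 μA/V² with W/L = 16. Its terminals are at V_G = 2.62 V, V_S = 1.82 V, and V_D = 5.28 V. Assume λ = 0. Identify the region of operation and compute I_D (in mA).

V_GS = V_G − V_S = 2.62 − 1.82 = 0.8 V; V_DS = V_D − V_S = 5.28 − 1.82 = 3.46 V.
V_GS = 0.8 V < V_th = 1.4 V, so the transistor is in cutoff.

Cutoff; I_D = 0 mA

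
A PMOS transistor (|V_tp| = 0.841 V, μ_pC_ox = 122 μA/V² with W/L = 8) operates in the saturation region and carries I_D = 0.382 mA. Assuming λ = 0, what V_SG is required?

k_p = μ_pC_ox · (W/L) = 0.976 mA/V².
In saturation I_D = ½ k_p (V_SG − |V_tp|)², so V_SG − |V_tp| = √(2 I_D / k_p) = √(2 × 0.382 / 0.976) = 0.885 V.
V_SG = 0.841 + 0.885 = 1.73 V.

V_SG = 1.73 V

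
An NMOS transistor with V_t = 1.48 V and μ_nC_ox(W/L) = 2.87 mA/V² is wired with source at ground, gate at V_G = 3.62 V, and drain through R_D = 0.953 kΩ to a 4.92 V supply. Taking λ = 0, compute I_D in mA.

I_D = 4.25 mA

V_GS = V_G = 3.62 V, so V_ov = 3.62 − 1.48 = 2.14 V.
Assume saturation: I_D = ½ k_n V_ov² = 0.5 × 2.87 × 2.14² = 6.57 mA, giving V_DS = V_DD − I_D R_D = 4.92 − 6.57 × 0.953 = -1.34 V.
But -1.34 V < V_ov = 2.14 V, so the device is actually in triode.
In triode I_D = k_n[V_ov V_DS − ½ V_DS²] and I_D = (V_DD − V_DS)/R_D. Equating: 1.37 V_DS² − 6.853 V_DS + 4.92 = 0, giving V_DS = 0.868 V (the root below V_ov).
I_D = (4.92 − 0.868) / 0.953 = 4.25 mA.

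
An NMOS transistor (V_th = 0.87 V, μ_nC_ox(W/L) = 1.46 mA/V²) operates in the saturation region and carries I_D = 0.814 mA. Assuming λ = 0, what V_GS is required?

V_GS = 1.93 V

In saturation I_D = ½ k_n (V_GS − V_th)², so V_GS − V_th = √(2 I_D / k_n) = √(2 × 0.814 / 1.46) = 1.06 V.
V_GS = 0.87 + 1.06 = 1.93 V.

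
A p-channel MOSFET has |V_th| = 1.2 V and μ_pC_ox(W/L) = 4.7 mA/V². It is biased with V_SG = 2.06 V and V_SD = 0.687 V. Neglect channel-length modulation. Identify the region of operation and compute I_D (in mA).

V_ov = V_SG − |V_th| = 2.06 − 1.2 = 0.86 V.
Since V_SD = 0.687 V < V_ov = 0.86 V, the device is in the triode region.
I_D = k_p [V_ov · V_SD − ½ V_SD²] = 4.7 × [0.86 × 0.687 − 0.5 × 0.687²] = 1.67 mA.

Triode; I_D = 1.67 mA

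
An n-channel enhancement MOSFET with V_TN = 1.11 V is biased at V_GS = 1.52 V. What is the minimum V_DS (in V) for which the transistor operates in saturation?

The boundary between triode and saturation is V_DS = V_GS − V_TN = V_ov.
V_ov = 1.52 − 1.11 = 0.41 V.

V_DS,sat = 0.410 V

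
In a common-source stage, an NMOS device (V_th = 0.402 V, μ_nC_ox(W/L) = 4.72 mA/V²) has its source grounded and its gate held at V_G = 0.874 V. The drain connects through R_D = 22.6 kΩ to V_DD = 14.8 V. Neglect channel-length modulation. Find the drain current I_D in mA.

V_GS = V_G = 0.874 V, so V_ov = 0.874 − 0.402 = 0.472 V.
Assume saturation: I_D = ½ k_n V_ov² = 0.5 × 4.72 × 0.472² = 0.526 mA, giving V_DS = V_DD − I_D R_D = 14.8 − 0.526 × 22.6 = 2.92 V.
V_DS = 2.92 V ≥ V_ov = 0.472 V, confirming saturation.

I_D = 0.526 mA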